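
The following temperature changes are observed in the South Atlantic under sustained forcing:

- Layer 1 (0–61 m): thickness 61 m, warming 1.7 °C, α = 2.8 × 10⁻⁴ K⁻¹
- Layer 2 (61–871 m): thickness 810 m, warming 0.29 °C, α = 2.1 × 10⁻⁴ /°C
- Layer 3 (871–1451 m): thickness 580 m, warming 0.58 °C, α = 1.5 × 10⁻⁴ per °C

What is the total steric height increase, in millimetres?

1.7 × 61 × 2.8×10⁻⁴ = 0.029036 m
61–871 m: 2.1×10⁻⁴ × 0.29 × 810 = 0.049329 m
871–1451 m: 580 × 1.5×10⁻⁴ × 0.58 = 0.05046 m
Δh = 0.029036 + 0.049329 + 0.05046 = 0.128825 m

about 130 mm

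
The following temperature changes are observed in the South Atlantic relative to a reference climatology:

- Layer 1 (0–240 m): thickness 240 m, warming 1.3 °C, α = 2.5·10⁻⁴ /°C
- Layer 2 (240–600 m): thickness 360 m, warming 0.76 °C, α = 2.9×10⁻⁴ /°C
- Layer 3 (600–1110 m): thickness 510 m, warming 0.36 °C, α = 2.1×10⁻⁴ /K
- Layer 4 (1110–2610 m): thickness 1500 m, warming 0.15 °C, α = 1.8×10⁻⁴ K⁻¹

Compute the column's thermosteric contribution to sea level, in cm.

23.6 cm of thermosteric rise

2.5×10⁻⁴ × 240 × 1.3 = 0.07800 m
360 × 2.9×10⁻⁴ × 0.76 = 0.079344 m
Layer 3: 0.36 × 2.1×10⁻⁴ × 510 = 0.038556 m
Layer 4: 1.8×10⁻⁴ × 1500 × 0.15 = 0.04050 m
Δh = 0.07800 + 0.079344 + 0.038556 + 0.04050 = 0.23640 m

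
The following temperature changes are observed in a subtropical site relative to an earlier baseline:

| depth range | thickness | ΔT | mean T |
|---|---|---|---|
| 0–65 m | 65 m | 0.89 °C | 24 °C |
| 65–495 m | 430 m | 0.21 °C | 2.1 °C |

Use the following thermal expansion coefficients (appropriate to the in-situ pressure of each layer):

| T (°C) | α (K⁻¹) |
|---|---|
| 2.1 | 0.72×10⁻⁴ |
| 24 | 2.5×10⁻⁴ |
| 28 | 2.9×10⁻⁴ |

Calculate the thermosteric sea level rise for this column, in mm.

about 21 mm

Layer 1 at 24 °C → α = 2.5×10⁻⁴ K⁻¹
Layer 2 at 2.1 °C → α = 0.72×10⁻⁴ K⁻¹
0–65 m: 0.89 × 2.5×10⁻⁴ × 65 = 0.0144625 m
65–495 m: 0.72×10⁻⁴ × 430 × 0.21 = 0.0065016 m
Δh = 0.0144625 + 0.0065016 = 0.0209641 m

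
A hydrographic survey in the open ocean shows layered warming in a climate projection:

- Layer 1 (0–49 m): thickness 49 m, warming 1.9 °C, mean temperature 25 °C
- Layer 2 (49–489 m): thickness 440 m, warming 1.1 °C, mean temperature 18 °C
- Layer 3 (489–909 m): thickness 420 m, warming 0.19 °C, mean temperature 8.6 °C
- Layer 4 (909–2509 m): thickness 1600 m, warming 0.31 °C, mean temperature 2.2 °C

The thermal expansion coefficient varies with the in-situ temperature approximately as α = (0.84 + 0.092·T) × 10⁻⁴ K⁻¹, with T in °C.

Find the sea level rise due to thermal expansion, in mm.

Layer 1: α = (0.84 + 0.092×25)×10⁻⁴ = 3.14×10⁻⁴ K⁻¹
Layer 2: α = (0.84 + 0.092×18)×10⁻⁴ = 2.496×10⁻⁴ K⁻¹
Layer 3: α = (0.84 + 0.092×8.6)×10⁻⁴ = 1.6312×10⁻⁴ K⁻¹
Layer 4: α = (0.84 + 0.092×2.2)×10⁻⁴ = 1.0424×10⁻⁴ K⁻¹
Layer 1: 3.14×10⁻⁴ × 1.9 × 49 = 0.0292334 m
49–489 m: 2.496×10⁻⁴ × 440 × 1.1 = 0.1208064 m
489–909 m: 420 × 1.6312×10⁻⁴ × 0.19 = 0.013016976 m
909–2509 m: 1600 × 0.31 × 1.0424×10⁻⁴ = 0.05170304 m
Δh = 0.0292334 + 0.1208064 + 0.013016976 + 0.05170304 = 0.214759816 m ≈ 215 mm

215 mm of thermosteric rise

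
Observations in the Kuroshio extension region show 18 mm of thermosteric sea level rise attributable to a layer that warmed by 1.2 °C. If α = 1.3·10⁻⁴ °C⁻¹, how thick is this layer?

H = Δh/(αΔT) = 0.018 / (1.3×10⁻⁴ × 1.2) ≈ 115.4 m

H ≈ 120 m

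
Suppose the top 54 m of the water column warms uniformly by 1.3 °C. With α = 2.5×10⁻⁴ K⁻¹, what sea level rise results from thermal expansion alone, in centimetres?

Δh = αΔT·H = 2.5×10⁻⁴ × 1.3 × 54 = 0.01755 m

about 1.76 cm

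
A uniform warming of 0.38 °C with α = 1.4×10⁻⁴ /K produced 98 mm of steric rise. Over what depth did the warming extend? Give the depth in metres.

1800 m

H = Δh/(αΔT) = 0.098 / (1.4×10⁻⁴ × 0.38) ≈ 1842 m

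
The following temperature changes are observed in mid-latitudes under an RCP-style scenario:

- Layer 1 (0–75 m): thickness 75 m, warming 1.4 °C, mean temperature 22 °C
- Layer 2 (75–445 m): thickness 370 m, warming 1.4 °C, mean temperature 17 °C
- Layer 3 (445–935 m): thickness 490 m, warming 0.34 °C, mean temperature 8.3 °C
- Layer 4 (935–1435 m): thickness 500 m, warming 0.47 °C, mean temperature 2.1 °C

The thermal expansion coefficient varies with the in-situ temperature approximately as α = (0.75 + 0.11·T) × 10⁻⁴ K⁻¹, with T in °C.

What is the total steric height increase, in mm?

Layer 1: α = (0.75 + 0.11×22)×10⁻⁴ = 3.17×10⁻⁴ K⁻¹
Layer 2: α = (0.75 + 0.11×17)×10⁻⁴ = 2.62×10⁻⁴ K⁻¹
Layer 3: α = (0.75 + 0.11×8.3)×10⁻⁴ = 1.663×10⁻⁴ K⁻¹
Layer 4: α = (0.75 + 0.11×2.1)×10⁻⁴ = 0.981×10⁻⁴ K⁻¹
Layer 1: 3.17×10⁻⁴ × 75 × 1.4 = 0.033285 m
370 × 2.62×10⁻⁴ × 1.4 = 0.135716 m
445–935 m: 1.663×10⁻⁴ × 0.34 × 490 = 0.02770558 m
0.47 × 0.981×10⁻⁴ × 500 = 0.0230535 m
Δh = 0.033285 + 0.135716 + 0.02770558 + 0.0230535 = 0.21976008 m

220 mm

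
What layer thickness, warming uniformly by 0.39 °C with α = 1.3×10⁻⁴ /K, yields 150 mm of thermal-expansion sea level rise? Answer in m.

H = Δh/(αΔT) = 0.15 / (1.3×10⁻⁴ × 0.39) ≈ 2959 m

2960 m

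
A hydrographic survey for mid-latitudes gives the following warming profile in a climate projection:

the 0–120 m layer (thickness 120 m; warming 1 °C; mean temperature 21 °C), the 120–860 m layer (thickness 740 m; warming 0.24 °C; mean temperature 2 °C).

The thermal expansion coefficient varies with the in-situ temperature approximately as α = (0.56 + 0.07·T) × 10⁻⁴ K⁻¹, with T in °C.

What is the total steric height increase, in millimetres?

Layer 1: α = (0.56 + 0.07×21)×10⁻⁴ = 2.03×10⁻⁴ K⁻¹
Layer 2: α = (0.56 + 0.07×2)×10⁻⁴ = 0.7×10⁻⁴ K⁻¹
Layer 1: 120 × 2.03×10⁻⁴ × 1 = 0.02436 m
0.24 × 740 × 0.7×10⁻⁴ = 0.012432 m
Δh = 0.02436 + 0.012432 = 0.036792 m

37 mm of thermosteric rise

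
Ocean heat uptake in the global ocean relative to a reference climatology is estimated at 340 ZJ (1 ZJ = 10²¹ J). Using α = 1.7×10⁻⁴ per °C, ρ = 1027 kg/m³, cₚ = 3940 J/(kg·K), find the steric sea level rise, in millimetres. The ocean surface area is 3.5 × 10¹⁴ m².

41 mm of thermosteric rise

Per unit area: Q = 340×10²¹ / (3.5×10¹⁴) ≈ 9.714×10⁸ J/m²
Δh = αQ/(ρcₚ) = 1.7×10⁻⁴ × 9.714×10⁸ / (1027 × 3940) ≈ 0.040811 m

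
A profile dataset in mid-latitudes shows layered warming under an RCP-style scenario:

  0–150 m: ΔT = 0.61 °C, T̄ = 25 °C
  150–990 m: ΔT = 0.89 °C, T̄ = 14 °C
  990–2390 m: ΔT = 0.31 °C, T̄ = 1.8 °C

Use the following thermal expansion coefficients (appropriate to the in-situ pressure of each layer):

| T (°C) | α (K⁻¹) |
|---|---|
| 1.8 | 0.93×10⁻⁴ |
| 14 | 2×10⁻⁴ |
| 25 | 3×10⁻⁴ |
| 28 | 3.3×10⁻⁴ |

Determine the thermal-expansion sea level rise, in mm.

220 mm

Layer 1 at 25 °C → α = 3×10⁻⁴ K⁻¹
Layer 2 at 14 °C → α = 2×10⁻⁴ K⁻¹
Layer 3 at 1.8 °C → α = 0.93×10⁻⁴ K⁻¹
0.61 × 150 × 3×10⁻⁴ = 0.02745 m
150–990 m: 0.89 × 2×10⁻⁴ × 840 = 0.14952 m
Layer 3: 0.93×10⁻⁴ × 1400 × 0.31 = 0.040362 m
Δh = 0.02745 + 0.14952 + 0.040362 = 0.217332 m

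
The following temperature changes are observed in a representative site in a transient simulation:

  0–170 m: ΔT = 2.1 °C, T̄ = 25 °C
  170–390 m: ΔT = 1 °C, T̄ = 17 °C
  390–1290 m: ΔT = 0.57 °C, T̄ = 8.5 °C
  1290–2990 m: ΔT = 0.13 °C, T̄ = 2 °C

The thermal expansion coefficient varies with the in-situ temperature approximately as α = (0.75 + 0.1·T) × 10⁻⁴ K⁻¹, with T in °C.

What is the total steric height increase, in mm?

273 mm

Layer 1: α = (0.75 + 0.1×25)×10⁻⁴ = 3.25×10⁻⁴ K⁻¹
Layer 2: α = (0.75 + 0.1×17)×10⁻⁴ = 2.45×10⁻⁴ K⁻¹
Layer 3: α = (0.75 + 0.1×8.5)×10⁻⁴ = 1.6×10⁻⁴ K⁻¹
Layer 4: α = (0.75 + 0.1×2)×10⁻⁴ = 0.95×10⁻⁴ K⁻¹
Layer 1: 2.1 × 170 × 3.25×10⁻⁴ = 0.116025 m
170–390 m: 220 × 2.45×10⁻⁴ × 1 = 0.05390 m
Layer 3: 0.57 × 1.6×10⁻⁴ × 900 = 0.08208 m
0.95×10⁻⁴ × 1700 × 0.13 = 0.020995 m
Δh = 0.116025 + 0.05390 + 0.08208 + 0.020995 = 0.27300 m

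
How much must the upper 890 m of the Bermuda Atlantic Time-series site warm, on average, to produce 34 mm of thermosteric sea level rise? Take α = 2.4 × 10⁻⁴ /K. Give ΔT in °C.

ΔT ≈ 0.159 °C

ΔT = Δh/(αH) = 0.034 / (2.4×10⁻⁴ × 890) ≈ 0.1592 °C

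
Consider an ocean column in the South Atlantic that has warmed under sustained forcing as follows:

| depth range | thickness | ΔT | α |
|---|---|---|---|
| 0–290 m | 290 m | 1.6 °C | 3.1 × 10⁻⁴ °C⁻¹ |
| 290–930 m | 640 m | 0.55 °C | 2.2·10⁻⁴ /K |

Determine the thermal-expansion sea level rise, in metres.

Δh ≈ 0.22 m

Layer 1: 1.6 × 290 × 3.1×10⁻⁴ = 0.14384 m
Layer 2: 2.2×10⁻⁴ × 0.55 × 640 = 0.07744 m
Δh = 0.14384 + 0.07744 = 0.22128 m ≈ 0.22 m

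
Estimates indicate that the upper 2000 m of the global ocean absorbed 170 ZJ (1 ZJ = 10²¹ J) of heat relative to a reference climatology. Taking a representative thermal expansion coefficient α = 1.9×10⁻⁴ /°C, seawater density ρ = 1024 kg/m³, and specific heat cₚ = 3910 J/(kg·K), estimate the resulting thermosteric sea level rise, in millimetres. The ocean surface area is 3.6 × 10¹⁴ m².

Δh ≈ 22.4 mm

Per unit area: Q = 170×10²¹ / (3.6×10¹⁴) ≈ 4.722×10⁸ J/m²
Δh = αQ/(ρcₚ) = 1.9×10⁻⁴ × 4.722×10⁸ / (1024 × 3910) ≈ 0.022408 m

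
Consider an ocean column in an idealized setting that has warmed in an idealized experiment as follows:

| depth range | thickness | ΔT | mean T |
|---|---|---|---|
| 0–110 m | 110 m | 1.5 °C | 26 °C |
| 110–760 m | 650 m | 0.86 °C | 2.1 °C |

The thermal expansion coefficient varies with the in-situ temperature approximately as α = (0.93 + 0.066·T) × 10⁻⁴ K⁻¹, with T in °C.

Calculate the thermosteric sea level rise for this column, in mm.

Layer 1: α = (0.93 + 0.066×26)×10⁻⁴ = 2.646×10⁻⁴ K⁻¹
Layer 2: α = (0.93 + 0.066×2.1)×10⁻⁴ = 1.0686×10⁻⁴ K⁻¹
1.5 × 2.646×10⁻⁴ × 110 = 0.043659 m
0.86 × 650 × 1.0686×10⁻⁴ = 0.05973474 m
Δh = 0.043659 + 0.05973474 = 0.10339374 m ≈ 103 mm

Δh ≈ 103 mm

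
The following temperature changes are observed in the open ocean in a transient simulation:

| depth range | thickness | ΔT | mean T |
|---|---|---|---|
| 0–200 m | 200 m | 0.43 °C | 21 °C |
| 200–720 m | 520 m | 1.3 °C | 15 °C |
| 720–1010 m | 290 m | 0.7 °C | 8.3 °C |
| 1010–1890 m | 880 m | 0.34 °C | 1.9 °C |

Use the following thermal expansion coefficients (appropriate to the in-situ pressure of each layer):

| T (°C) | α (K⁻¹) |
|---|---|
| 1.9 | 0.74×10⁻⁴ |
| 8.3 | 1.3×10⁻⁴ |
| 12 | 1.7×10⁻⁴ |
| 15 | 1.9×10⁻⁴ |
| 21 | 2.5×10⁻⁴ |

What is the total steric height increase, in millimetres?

Layer 1 at 21 °C → α = 2.5×10⁻⁴ K⁻¹
Layer 2 at 15 °C → α = 1.9×10⁻⁴ K⁻¹
Layer 3 at 8.3 °C → α = 1.3×10⁻⁴ K⁻¹
Layer 4 at 1.9 °C → α = 0.74×10⁻⁴ K⁻¹
Layer 1: 2.5×10⁻⁴ × 0.43 × 200 = 0.02150 m
Layer 2: 520 × 1.3 × 1.9×10⁻⁴ = 0.12844 m
720–1010 m: 1.3×10⁻⁴ × 290 × 0.7 = 0.02639 m
1010–1890 m: 0.74×10⁻⁴ × 880 × 0.34 = 0.0221408 m
Δh = 0.02150 + 0.12844 + 0.02639 + 0.0221408 = 0.1984708 m ≈ 200 mm

Δh ≈ 200 mm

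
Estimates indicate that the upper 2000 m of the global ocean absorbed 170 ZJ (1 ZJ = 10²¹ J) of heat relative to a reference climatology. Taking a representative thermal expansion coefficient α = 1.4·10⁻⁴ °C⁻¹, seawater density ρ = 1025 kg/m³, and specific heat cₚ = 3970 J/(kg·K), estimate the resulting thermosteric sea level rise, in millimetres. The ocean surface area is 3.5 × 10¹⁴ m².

16.7 mm

Per unit area: Q = 170×10²¹ / (3.5×10¹⁴) ≈ 4.857×10⁸ J/m²
Δh = αQ/(ρcₚ) = 1.4×10⁻⁴ × 4.857×10⁸ / (1025 × 3970) ≈ 0.01671 m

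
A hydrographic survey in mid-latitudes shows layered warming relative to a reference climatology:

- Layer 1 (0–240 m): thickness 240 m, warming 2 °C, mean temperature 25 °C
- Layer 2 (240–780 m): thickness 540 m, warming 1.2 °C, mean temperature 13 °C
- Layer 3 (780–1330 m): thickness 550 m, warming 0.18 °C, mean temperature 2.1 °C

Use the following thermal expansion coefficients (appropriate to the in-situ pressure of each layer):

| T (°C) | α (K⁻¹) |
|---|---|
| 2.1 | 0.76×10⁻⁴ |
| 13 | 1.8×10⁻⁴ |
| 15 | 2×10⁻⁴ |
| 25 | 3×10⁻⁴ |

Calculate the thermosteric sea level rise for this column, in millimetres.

Δh ≈ 268 mm

Layer 1 at 25 °C → α = 3×10⁻⁴ K⁻¹
Layer 2 at 13 °C → α = 1.8×10⁻⁴ K⁻¹
Layer 3 at 2.1 °C → α = 0.76×10⁻⁴ K⁻¹
0–240 m: 2 × 3×10⁻⁴ × 240 = 0.14400 m
240–780 m: 1.8×10⁻⁴ × 540 × 1.2 = 0.11664 m
550 × 0.18 × 0.76×10⁻⁴ = 0.007524 m
Δh = 0.14400 + 0.11664 + 0.007524 = 0.268164 m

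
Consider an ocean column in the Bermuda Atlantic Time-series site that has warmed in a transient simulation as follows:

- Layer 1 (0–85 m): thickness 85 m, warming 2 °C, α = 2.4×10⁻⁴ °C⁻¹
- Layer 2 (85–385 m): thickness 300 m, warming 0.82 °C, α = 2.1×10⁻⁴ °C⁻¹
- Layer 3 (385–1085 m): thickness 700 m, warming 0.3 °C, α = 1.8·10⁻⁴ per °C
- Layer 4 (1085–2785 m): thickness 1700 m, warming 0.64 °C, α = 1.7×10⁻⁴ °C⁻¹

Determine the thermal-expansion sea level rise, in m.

Layer 1: 2.4×10⁻⁴ × 85 × 2 = 0.04080 m
2.1×10⁻⁴ × 0.82 × 300 = 0.05166 m
700 × 0.3 × 1.8×10⁻⁴ = 0.03780 m
Layer 4: 1.7×10⁻⁴ × 1700 × 0.64 = 0.18496 m
Δh = 0.04080 + 0.05166 + 0.03780 + 0.18496 = 0.31522 m

0.315 m of thermosteric rise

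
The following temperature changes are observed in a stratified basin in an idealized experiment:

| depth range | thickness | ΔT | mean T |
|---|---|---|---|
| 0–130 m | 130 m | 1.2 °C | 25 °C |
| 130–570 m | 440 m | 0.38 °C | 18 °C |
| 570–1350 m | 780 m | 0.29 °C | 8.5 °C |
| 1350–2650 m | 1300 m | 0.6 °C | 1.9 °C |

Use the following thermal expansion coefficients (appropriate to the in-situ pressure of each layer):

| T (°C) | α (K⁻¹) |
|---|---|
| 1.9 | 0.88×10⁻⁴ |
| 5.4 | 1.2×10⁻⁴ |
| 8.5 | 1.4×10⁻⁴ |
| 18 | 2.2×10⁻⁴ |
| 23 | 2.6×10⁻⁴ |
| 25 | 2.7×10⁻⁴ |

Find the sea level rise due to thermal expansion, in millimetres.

Layer 1 at 25 °C → α = 2.7×10⁻⁴ K⁻¹
Layer 2 at 18 °C → α = 2.2×10⁻⁴ K⁻¹
Layer 3 at 8.5 °C → α = 1.4×10⁻⁴ K⁻¹
Layer 4 at 1.9 °C → α = 0.88×10⁻⁴ K⁻¹
0–130 m: 130 × 2.7×10⁻⁴ × 1.2 = 0.04212 m
Layer 2: 0.38 × 440 × 2.2×10⁻⁴ = 0.036784 m
570–1350 m: 780 × 1.4×10⁻⁴ × 0.29 = 0.031668 m
1350–2650 m: 0.88×10⁻⁴ × 1300 × 0.6 = 0.06864 m
Δh = 0.04212 + 0.036784 + 0.031668 + 0.06864 = 0.179212 m

about 179 mm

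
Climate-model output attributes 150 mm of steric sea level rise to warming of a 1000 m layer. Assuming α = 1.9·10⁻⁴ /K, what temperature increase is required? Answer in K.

ΔT = Δh/(αH) = 0.15 / (1.9×10⁻⁴ × 1000) ≈ 0.7895 K

ΔT ≈ 0.79 K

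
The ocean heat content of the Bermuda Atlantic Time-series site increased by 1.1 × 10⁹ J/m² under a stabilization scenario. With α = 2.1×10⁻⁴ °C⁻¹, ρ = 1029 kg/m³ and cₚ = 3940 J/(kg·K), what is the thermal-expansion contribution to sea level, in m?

Δh = αQ/(ρcₚ) = 2.1×10⁻⁴ × 1.1×10⁹ / (1029 × 3940) ≈ 0.056977 m

Δh ≈ 0.0570 m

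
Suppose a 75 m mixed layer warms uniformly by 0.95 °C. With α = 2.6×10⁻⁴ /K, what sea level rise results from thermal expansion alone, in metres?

Δh = αΔT·H = 2.6×10⁻⁴ × 0.95 × 75 = 0.018525 m

0.0185 m of thermosteric rise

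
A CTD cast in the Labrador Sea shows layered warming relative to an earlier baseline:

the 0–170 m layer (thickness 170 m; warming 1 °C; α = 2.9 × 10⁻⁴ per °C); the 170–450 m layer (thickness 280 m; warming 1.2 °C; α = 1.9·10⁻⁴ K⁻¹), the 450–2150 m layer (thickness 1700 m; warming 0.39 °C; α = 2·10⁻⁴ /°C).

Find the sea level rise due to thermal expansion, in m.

0.246 m of thermosteric rise

Layer 1: 1 × 2.9×10⁻⁴ × 170 = 0.04930 m
170–450 m: 280 × 1.2 × 1.9×10⁻⁴ = 0.06384 m
450–2150 m: 2×10⁻⁴ × 0.39 × 1700 = 0.13260 m
Δh = 0.04930 + 0.06384 + 0.13260 = 0.24574 m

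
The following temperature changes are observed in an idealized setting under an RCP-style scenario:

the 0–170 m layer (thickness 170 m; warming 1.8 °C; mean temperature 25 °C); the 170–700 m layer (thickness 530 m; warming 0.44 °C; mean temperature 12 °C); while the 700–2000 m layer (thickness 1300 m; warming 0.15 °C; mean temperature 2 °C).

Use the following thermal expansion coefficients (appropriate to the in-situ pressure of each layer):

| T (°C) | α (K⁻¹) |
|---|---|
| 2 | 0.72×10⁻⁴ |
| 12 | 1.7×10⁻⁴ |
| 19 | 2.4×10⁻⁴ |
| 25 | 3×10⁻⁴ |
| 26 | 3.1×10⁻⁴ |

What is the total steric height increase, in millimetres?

150 mm

Layer 1 at 25 °C → α = 3×10⁻⁴ K⁻¹
Layer 2 at 12 °C → α = 1.7×10⁻⁴ K⁻¹
Layer 3 at 2 °C → α = 0.72×10⁻⁴ K⁻¹
1.8 × 3×10⁻⁴ × 170 = 0.09180 m
0.44 × 1.7×10⁻⁴ × 530 = 0.039644 m
700–2000 m: 0.15 × 1300 × 0.72×10⁻⁴ = 0.01404 m
Δh = 0.09180 + 0.039644 + 0.01404 = 0.145484 m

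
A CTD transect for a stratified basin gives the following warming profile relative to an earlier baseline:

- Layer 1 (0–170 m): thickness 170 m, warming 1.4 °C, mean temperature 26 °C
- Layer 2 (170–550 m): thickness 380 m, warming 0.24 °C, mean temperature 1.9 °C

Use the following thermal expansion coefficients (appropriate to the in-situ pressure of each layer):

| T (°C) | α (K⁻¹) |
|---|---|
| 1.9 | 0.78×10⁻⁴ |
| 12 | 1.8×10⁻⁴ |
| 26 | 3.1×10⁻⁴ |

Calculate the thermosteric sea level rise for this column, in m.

Layer 1 at 26 °C → α = 3.1×10⁻⁴ K⁻¹
Layer 2 at 1.9 °C → α = 0.78×10⁻⁴ K⁻¹
0–170 m: 170 × 3.1×10⁻⁴ × 1.4 = 0.07378 m
Layer 2: 0.78×10⁻⁴ × 380 × 0.24 = 0.0071136 m
Δh = 0.07378 + 0.0071136 = 0.0808936 m ≈ 0.081 m

0.081 m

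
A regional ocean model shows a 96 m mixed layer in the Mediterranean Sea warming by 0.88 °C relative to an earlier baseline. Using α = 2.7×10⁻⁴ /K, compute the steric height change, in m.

0.0228 m of thermosteric rise

Δh = αΔT·H = 2.7×10⁻⁴ × 0.88 × 96 = 0.0228096 m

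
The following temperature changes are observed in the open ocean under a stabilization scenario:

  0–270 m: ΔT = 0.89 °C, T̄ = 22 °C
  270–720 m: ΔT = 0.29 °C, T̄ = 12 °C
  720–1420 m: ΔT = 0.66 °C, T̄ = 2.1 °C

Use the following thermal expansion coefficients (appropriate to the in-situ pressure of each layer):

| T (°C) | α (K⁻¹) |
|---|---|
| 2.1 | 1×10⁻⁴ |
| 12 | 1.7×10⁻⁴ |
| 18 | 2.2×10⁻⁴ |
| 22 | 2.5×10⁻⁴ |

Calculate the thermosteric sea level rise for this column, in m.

Layer 1 at 22 °C → α = 2.5×10⁻⁴ K⁻¹
Layer 2 at 12 °C → α = 1.7×10⁻⁴ K⁻¹
Layer 3 at 2.1 °C → α = 1×10⁻⁴ K⁻¹
0–270 m: 0.89 × 270 × 2.5×10⁻⁴ = 0.060075 m
270–720 m: 1.7×10⁻⁴ × 450 × 0.29 = 0.022185 m
700 × 1×10⁻⁴ × 0.66 = 0.04620 m
Δh = 0.060075 + 0.022185 + 0.04620 = 0.12846 m ≈ 0.13 m

Δh ≈ 0.13 m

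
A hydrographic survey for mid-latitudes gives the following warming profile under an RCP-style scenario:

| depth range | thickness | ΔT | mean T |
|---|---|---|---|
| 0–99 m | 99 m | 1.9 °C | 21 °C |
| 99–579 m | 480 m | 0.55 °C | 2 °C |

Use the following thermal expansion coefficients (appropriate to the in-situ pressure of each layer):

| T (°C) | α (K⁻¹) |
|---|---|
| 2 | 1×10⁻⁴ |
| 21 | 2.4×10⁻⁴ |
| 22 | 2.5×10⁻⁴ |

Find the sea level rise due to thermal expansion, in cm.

Layer 1 at 21 °C → α = 2.4×10⁻⁴ K⁻¹
Layer 2 at 2 °C → α = 1×10⁻⁴ K⁻¹
0–99 m: 1.9 × 99 × 2.4×10⁻⁴ = 0.045144 m
1×10⁻⁴ × 0.55 × 480 = 0.02640 m
Δh = 0.045144 + 0.02640 = 0.071544 m

Δh ≈ 7.15 cm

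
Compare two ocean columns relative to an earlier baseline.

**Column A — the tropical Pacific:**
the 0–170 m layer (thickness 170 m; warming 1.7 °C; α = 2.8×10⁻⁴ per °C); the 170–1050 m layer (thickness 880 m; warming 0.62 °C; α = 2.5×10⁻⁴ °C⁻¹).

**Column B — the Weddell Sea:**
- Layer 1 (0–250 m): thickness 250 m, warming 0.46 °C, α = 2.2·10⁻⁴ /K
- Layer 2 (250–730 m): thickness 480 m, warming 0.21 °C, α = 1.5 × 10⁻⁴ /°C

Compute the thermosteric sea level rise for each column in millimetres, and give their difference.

A Layer 1: 170 × 2.8×10⁻⁴ × 1.7 = 0.08092 m
A Layer 2: 2.5×10⁻⁴ × 0.62 × 880 = 0.13640 m
A total: 0.21732 m
B 250 × 2.2×10⁻⁴ × 0.46 = 0.02530 m
B 0.21 × 1.5×10⁻⁴ × 480 = 0.01512 m
B total: 0.04042 m
Difference: 0.21732 − 0.04042 = 0.17690 m

Δh_A ≈ 220 mm, Δh_B ≈ 40 mm; difference ≈ 180 mm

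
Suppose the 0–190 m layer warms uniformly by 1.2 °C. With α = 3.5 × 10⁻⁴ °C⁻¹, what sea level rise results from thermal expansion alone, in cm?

Δh = αΔT·H = 3.5×10⁻⁴ × 1.2 × 190 = 0.07980 m

Δh ≈ 7.98 cm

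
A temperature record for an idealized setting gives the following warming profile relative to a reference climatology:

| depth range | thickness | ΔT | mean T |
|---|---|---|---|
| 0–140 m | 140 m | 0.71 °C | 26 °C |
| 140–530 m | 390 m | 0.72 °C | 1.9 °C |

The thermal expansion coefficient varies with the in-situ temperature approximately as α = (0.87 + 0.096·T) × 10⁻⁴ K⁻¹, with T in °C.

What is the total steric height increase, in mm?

Layer 1: α = (0.87 + 0.096×26)×10⁻⁴ = 3.366×10⁻⁴ K⁻¹
Layer 2: α = (0.87 + 0.096×1.9)×10⁻⁴ = 1.0524×10⁻⁴ K⁻¹
0–140 m: 140 × 0.71 × 3.366×10⁻⁴ = 0.03345804 m
Layer 2: 1.0524×10⁻⁴ × 390 × 0.72 = 0.029551392 m
Δh = 0.03345804 + 0.029551392 = 0.063009432 m

Δh ≈ 63.0 mm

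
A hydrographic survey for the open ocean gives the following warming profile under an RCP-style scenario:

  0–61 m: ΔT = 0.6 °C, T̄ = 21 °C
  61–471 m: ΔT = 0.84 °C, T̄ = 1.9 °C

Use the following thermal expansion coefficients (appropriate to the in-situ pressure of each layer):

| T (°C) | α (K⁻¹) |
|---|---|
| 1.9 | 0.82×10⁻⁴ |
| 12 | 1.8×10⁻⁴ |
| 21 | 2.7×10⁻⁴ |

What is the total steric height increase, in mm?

Δh ≈ 38.1 mm

Layer 1 at 21 °C → α = 2.7×10⁻⁴ K⁻¹
Layer 2 at 1.9 °C → α = 0.82×10⁻⁴ K⁻¹
0–61 m: 0.6 × 61 × 2.7×10⁻⁴ = 0.009882 m
Layer 2: 0.84 × 0.82×10⁻⁴ × 410 = 0.0282408 m
Δh = 0.009882 + 0.0282408 = 0.0381228 m ≈ 38.1 mm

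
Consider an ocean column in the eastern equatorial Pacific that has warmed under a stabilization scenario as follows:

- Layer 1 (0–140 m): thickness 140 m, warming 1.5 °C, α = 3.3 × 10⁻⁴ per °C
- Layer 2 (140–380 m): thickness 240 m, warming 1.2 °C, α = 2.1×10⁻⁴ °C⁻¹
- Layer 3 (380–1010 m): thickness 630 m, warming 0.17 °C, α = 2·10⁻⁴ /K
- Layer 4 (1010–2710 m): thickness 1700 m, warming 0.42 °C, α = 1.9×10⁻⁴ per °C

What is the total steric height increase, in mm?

Δh ≈ 287 mm

0–140 m: 3.3×10⁻⁴ × 1.5 × 140 = 0.06930 m
Layer 2: 2.1×10⁻⁴ × 240 × 1.2 = 0.06048 m
Layer 3: 2×10⁻⁴ × 0.17 × 630 = 0.02142 m
1010–2710 m: 1.9×10⁻⁴ × 1700 × 0.42 = 0.13566 m
Δh = 0.06930 + 0.06048 + 0.02142 + 0.13566 = 0.28686 m ≈ 287 mm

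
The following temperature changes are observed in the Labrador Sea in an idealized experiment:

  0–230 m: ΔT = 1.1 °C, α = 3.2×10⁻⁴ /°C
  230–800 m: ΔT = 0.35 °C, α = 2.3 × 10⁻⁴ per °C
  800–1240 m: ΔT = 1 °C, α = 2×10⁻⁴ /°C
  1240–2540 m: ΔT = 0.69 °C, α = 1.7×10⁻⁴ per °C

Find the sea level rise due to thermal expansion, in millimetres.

367 mm

Layer 1: 1.1 × 230 × 3.2×10⁻⁴ = 0.08096 m
2.3×10⁻⁴ × 0.35 × 570 = 0.045885 m
440 × 1 × 2×10⁻⁴ = 0.08800 m
1.7×10⁻⁴ × 1300 × 0.69 = 0.15249 m
Δh = 0.08096 + 0.045885 + 0.08800 + 0.15249 = 0.367335 m ≈ 367 mm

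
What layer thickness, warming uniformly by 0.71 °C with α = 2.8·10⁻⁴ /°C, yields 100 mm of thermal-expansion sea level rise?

about 500 m

H = Δh/(αΔT) = 0.1 / (2.8×10⁻⁴ × 0.71) ≈ 503.0 m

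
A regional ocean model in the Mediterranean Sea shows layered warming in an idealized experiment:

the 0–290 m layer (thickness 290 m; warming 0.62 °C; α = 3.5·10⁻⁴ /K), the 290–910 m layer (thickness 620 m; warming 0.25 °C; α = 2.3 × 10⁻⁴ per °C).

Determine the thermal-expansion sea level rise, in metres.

0–290 m: 290 × 0.62 × 3.5×10⁻⁴ = 0.06293 m
2.3×10⁻⁴ × 0.25 × 620 = 0.03565 m
Δh = 0.06293 + 0.03565 = 0.09858 m

0.0986 m of thermosteric rise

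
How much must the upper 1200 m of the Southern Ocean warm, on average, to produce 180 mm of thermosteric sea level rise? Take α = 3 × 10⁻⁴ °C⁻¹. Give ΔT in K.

about 0.500 K

ΔT = Δh/(αH) = 0.18 / (3×10⁻⁴ × 1200) = 0.5000 K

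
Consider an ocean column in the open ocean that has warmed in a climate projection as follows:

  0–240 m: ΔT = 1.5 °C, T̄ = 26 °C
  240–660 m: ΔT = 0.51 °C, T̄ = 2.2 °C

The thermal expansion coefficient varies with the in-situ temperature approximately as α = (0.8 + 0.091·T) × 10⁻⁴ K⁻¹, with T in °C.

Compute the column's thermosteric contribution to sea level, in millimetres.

Layer 1: α = (0.8 + 0.091×26)×10⁻⁴ = 3.166×10⁻⁴ K⁻¹
Layer 2: α = (0.8 + 0.091×2.2)×10⁻⁴ = 1.0002×10⁻⁴ K⁻¹
0–240 m: 240 × 3.166×10⁻⁴ × 1.5 = 0.113976 m
240–660 m: 1.0002×10⁻⁴ × 0.51 × 420 = 0.021424284 m
Δh = 0.113976 + 0.021424284 = 0.135400284 m

about 135 mm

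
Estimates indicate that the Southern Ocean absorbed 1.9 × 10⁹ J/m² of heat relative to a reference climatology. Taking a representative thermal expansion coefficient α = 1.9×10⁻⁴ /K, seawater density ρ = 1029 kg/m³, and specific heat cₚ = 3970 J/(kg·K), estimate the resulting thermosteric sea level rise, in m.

0.0884 m

Δh = αQ/(ρcₚ) = 1.9×10⁻⁴ × 1.9×10⁹ / (1029 × 3970) ≈ 0.088369 m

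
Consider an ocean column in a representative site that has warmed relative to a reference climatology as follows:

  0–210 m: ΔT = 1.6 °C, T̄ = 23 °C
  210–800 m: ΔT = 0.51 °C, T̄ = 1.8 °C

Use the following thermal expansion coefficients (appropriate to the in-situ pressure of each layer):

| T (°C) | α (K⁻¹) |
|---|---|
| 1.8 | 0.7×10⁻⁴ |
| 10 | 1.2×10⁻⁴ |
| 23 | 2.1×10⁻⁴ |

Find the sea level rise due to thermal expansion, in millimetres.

about 92 mm

Layer 1 at 23 °C → α = 2.1×10⁻⁴ K⁻¹
Layer 2 at 1.8 °C → α = 0.7×10⁻⁴ K⁻¹
0–210 m: 210 × 1.6 × 2.1×10⁻⁴ = 0.07056 m
210–800 m: 0.51 × 0.7×10⁻⁴ × 590 = 0.021063 m
Δh = 0.07056 + 0.021063 = 0.091623 m ≈ 92 mm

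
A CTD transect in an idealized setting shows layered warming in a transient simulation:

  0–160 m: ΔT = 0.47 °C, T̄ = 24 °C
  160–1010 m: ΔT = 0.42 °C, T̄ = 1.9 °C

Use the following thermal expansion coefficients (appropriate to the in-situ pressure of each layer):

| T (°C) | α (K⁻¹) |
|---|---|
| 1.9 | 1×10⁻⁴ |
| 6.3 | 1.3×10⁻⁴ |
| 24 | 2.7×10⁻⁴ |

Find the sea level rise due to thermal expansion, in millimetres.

56.0 mm of thermosteric rise

Layer 1 at 24 °C → α = 2.7×10⁻⁴ K⁻¹
Layer 2 at 1.9 °C → α = 1×10⁻⁴ K⁻¹
0.47 × 2.7×10⁻⁴ × 160 = 0.020304 m
160–1010 m: 850 × 0.42 × 1×10⁻⁴ = 0.03570 m
Δh = 0.020304 + 0.03570 = 0.056004 m ≈ 56.0 mm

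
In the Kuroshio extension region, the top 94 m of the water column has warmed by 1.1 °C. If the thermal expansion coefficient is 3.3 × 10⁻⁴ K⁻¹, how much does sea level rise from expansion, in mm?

34.1 mm

Δh = αΔT·H = 3.3×10⁻⁴ × 1.1 × 94 = 0.034122 m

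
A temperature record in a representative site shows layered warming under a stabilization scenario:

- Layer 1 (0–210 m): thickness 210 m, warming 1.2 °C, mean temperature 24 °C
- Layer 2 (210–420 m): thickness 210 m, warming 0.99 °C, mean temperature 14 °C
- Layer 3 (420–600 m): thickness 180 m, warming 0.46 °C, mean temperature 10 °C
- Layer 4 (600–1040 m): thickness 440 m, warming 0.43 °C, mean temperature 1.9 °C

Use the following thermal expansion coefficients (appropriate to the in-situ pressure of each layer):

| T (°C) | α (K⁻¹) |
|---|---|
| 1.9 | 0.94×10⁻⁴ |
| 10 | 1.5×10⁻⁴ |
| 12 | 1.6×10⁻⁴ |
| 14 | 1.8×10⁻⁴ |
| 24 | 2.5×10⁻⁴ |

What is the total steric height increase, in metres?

Δh ≈ 0.131 m

Layer 1 at 24 °C → α = 2.5×10⁻⁴ K⁻¹
Layer 2 at 14 °C → α = 1.8×10⁻⁴ K⁻¹
Layer 3 at 10 °C → α = 1.5×10⁻⁴ K⁻¹
Layer 4 at 1.9 °C → α = 0.94×10⁻⁴ K⁻¹
0–210 m: 210 × 2.5×10⁻⁴ × 1.2 = 0.06300 m
210 × 0.99 × 1.8×10⁻⁴ = 0.037422 m
Layer 3: 1.5×10⁻⁴ × 0.46 × 180 = 0.01242 m
Layer 4: 0.43 × 0.94×10⁻⁴ × 440 = 0.0177848 m
Δh = 0.06300 + 0.037422 + 0.01242 + 0.0177848 = 0.1306268 m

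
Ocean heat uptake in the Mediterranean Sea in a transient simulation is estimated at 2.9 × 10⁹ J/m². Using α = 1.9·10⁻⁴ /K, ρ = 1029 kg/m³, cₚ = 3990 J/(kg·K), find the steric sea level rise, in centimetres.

Δh = αQ/(ρcₚ) = 1.9×10⁻⁴ × 2.9×10⁹ / (1029 × 3990) ≈ 0.13420 m

Δh = 13.4 cm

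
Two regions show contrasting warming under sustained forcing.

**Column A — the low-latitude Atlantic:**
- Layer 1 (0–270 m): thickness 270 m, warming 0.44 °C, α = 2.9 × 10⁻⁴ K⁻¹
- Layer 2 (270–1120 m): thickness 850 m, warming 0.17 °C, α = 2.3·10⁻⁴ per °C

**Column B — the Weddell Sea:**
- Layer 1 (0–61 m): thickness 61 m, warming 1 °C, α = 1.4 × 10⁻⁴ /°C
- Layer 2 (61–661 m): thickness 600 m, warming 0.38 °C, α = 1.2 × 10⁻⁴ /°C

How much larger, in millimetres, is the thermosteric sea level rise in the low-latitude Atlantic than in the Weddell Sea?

32 mm

A 0–270 m: 270 × 2.9×10⁻⁴ × 0.44 = 0.034452 m
A 270–1120 m: 850 × 2.3×10⁻⁴ × 0.17 = 0.033235 m
A total: 0.067687 m
B 1.4×10⁻⁴ × 1 × 61 = 0.00854 m
B Layer 2: 600 × 1.2×10⁻⁴ × 0.38 = 0.02736 m
B total: 0.03590 m
Difference: 0.067687 − 0.03590 = 0.031787 m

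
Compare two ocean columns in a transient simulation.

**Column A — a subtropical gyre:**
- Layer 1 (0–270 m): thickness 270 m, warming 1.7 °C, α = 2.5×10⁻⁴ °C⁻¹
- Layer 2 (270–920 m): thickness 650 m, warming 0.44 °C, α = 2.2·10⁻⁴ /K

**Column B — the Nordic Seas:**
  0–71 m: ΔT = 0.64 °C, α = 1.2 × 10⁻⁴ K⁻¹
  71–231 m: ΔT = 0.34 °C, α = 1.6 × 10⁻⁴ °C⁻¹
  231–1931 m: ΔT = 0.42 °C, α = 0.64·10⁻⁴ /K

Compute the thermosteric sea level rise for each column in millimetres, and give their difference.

A: 180 mm; B: 60 mm; difference 120 mm

A 0–270 m: 270 × 1.7 × 2.5×10⁻⁴ = 0.11475 m
A 270–920 m: 650 × 2.2×10⁻⁴ × 0.44 = 0.06292 m
A total: 0.17767 m
B 1.2×10⁻⁴ × 0.64 × 71 = 0.0054528 m
B Layer 2: 0.34 × 1.6×10⁻⁴ × 160 = 0.008704 m
B Layer 3: 0.42 × 0.64×10⁻⁴ × 1700 = 0.045696 m
B total: 0.0598528 m
Difference: 0.17767 − 0.0598528 = 0.1178172 m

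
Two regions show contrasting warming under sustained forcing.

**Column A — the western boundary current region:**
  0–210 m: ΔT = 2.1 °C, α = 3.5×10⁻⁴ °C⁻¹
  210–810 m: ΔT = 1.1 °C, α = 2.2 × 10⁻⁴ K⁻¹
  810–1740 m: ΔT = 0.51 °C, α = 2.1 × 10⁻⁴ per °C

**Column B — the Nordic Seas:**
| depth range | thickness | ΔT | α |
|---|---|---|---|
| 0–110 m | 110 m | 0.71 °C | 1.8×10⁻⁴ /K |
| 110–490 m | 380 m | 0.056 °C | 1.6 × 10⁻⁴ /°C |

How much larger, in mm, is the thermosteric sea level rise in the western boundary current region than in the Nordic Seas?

A 3.5×10⁻⁴ × 2.1 × 210 = 0.15435 m
A 600 × 1.1 × 2.2×10⁻⁴ = 0.14520 m
A 810–1740 m: 930 × 0.51 × 2.1×10⁻⁴ = 0.099603 m
A total: 0.399153 m
B 0.71 × 1.8×10⁻⁴ × 110 = 0.014058 m
B 110–490 m: 380 × 1.6×10⁻⁴ × 0.056 = 0.0034048 m
B total: 0.0174628 m
Difference: 0.399153 − 0.0174628 = 0.3816902 m

Δh_A − Δh_B ≈ 382 mm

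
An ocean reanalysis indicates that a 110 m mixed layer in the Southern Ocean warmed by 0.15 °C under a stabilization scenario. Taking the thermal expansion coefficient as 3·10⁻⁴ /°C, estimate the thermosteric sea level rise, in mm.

Δh = αΔT·H = 3×10⁻⁴ × 0.15 × 110 = 0.00495 m

Δh = 4.95 mm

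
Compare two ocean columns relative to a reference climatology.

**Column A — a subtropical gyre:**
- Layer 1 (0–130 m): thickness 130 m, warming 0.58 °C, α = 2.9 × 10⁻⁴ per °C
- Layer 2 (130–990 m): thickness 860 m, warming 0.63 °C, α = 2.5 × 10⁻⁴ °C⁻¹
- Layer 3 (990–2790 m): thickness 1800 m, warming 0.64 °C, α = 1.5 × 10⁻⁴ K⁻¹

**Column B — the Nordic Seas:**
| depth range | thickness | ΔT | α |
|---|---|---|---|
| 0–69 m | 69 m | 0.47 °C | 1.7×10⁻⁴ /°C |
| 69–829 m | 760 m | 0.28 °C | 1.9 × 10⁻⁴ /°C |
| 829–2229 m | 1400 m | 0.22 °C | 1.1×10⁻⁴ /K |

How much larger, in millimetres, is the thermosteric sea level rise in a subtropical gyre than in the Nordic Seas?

A 130 × 2.9×10⁻⁴ × 0.58 = 0.021866 m
A 130–990 m: 0.63 × 860 × 2.5×10⁻⁴ = 0.13545 m
A 1800 × 1.5×10⁻⁴ × 0.64 = 0.17280 m
A total: 0.330116 m
B 0–69 m: 69 × 1.7×10⁻⁴ × 0.47 = 0.0055131 m
B 0.28 × 760 × 1.9×10⁻⁴ = 0.040432 m
B 0.22 × 1.1×10⁻⁴ × 1400 = 0.03388 m
B total: 0.0798251 m
Difference: 0.330116 − 0.0798251 = 0.2502909 m

250 mm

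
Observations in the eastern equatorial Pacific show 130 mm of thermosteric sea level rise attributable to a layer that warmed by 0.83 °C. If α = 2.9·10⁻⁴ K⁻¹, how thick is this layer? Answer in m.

H = Δh/(αΔT) = 0.13 / (2.9×10⁻⁴ × 0.83) ≈ 540.1 m

about 540 m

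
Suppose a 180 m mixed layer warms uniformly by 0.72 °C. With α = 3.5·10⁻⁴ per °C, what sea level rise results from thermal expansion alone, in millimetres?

Δh = αΔT·H = 3.5×10⁻⁴ × 0.72 × 180 = 0.04536 m

Δh ≈ 45.4 mm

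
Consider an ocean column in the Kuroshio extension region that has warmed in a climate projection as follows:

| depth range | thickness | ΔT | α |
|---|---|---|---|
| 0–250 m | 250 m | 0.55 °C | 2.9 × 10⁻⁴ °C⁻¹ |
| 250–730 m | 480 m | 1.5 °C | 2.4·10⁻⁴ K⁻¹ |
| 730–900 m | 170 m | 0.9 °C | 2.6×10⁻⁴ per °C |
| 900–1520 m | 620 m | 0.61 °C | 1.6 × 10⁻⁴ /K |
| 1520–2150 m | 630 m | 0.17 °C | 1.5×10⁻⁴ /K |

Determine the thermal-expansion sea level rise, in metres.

0.55 × 250 × 2.9×10⁻⁴ = 0.039875 m
2.4×10⁻⁴ × 1.5 × 480 = 0.17280 m
730–900 m: 2.6×10⁻⁴ × 0.9 × 170 = 0.03978 m
Layer 4: 620 × 0.61 × 1.6×10⁻⁴ = 0.060512 m
1520–2150 m: 1.5×10⁻⁴ × 0.17 × 630 = 0.016065 m
Δh = 0.039875 + 0.17280 + 0.03978 + 0.060512 + 0.016065 = 0.329032 m

about 0.329 m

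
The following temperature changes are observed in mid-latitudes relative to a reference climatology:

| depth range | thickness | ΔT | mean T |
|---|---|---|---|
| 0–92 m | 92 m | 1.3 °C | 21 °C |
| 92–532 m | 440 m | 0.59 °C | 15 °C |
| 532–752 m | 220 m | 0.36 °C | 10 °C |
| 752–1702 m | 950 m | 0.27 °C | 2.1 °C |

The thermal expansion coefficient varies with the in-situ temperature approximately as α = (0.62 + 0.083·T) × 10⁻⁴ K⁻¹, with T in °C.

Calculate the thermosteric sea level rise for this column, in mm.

Layer 1: α = (0.62 + 0.083×21)×10⁻⁴ = 2.363×10⁻⁴ K⁻¹
Layer 2: α = (0.62 + 0.083×15)×10⁻⁴ = 1.865×10⁻⁴ K⁻¹
Layer 3: α = (0.62 + 0.083×10)×10⁻⁴ = 1.45×10⁻⁴ K⁻¹
Layer 4: α = (0.62 + 0.083×2.1)×10⁻⁴ = 0.7943×10⁻⁴ K⁻¹
2.363×10⁻⁴ × 1.3 × 92 = 0.02826148 m
92–532 m: 440 × 0.59 × 1.865×10⁻⁴ = 0.0484154 m
Layer 3: 220 × 1.45×10⁻⁴ × 0.36 = 0.011484 m
752–1702 m: 0.7943×10⁻⁴ × 950 × 0.27 = 0.020373795 m
Δh = 0.02826148 + 0.0484154 + 0.011484 + 0.020373795 = 0.108534675 m

about 109 mm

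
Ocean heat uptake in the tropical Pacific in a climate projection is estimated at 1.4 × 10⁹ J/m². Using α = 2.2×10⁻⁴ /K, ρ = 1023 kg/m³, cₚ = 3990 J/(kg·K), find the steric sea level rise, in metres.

about 0.0755 m

Δh = αQ/(ρcₚ) = 2.2×10⁻⁴ × 1.4×10⁹ / (1023 × 3990) ≈ 0.075457 m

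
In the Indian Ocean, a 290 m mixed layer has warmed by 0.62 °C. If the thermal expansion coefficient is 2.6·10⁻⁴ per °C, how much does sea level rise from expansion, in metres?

Δh ≈ 0.0467 m

Δh = αΔT·H = 2.6×10⁻⁴ × 0.62 × 290 = 0.046748 m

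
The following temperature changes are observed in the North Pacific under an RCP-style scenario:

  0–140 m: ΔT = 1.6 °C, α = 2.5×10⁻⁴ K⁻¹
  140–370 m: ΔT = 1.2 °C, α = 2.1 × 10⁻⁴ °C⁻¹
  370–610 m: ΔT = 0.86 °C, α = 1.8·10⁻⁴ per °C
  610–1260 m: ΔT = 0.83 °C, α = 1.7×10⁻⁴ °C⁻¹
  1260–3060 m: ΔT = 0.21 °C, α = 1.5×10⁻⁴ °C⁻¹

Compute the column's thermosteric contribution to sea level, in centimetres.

30.0 cm of thermosteric rise

0–140 m: 2.5×10⁻⁴ × 140 × 1.6 = 0.05600 m
140–370 m: 230 × 2.1×10⁻⁴ × 1.2 = 0.05796 m
370–610 m: 0.86 × 1.8×10⁻⁴ × 240 = 0.037152 m
610–1260 m: 650 × 1.7×10⁻⁴ × 0.83 = 0.091715 m
1.5×10⁻⁴ × 1800 × 0.21 = 0.05670 m
Δh = 0.05600 + 0.05796 + 0.037152 + 0.091715 + 0.05670 = 0.299527 m ≈ 30.0 cm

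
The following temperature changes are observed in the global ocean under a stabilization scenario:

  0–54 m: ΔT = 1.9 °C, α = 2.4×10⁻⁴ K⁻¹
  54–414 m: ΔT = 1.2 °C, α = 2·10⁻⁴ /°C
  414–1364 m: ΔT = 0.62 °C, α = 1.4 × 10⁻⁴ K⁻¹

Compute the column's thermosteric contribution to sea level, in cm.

19.3 cm

Layer 1: 1.9 × 54 × 2.4×10⁻⁴ = 0.024624 m
54–414 m: 360 × 2×10⁻⁴ × 1.2 = 0.08640 m
0.62 × 950 × 1.4×10⁻⁴ = 0.08246 m
Δh = 0.024624 + 0.08640 + 0.08246 = 0.193484 m ≈ 19.3 cm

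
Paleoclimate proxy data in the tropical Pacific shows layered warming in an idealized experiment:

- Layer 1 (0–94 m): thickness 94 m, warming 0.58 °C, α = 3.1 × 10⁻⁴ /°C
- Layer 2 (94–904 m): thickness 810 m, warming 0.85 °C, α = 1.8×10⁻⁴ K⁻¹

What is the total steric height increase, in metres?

about 0.141 m

94 × 3.1×10⁻⁴ × 0.58 = 0.0169012 m
0.85 × 1.8×10⁻⁴ × 810 = 0.12393 m
Δh = 0.0169012 + 0.12393 = 0.1408312 m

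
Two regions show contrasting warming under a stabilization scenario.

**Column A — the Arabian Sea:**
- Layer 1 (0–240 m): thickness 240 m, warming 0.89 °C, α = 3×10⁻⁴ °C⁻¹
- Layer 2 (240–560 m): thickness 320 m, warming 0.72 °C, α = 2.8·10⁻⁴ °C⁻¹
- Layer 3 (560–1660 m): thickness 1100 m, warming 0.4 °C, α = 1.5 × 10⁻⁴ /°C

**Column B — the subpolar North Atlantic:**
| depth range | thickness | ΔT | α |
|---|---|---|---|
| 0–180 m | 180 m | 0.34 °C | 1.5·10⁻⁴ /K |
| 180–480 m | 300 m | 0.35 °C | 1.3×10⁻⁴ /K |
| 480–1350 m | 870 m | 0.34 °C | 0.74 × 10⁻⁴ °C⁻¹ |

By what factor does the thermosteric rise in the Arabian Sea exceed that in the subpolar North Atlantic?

A 0–240 m: 240 × 0.89 × 3×10⁻⁴ = 0.06408 m
A Layer 2: 0.72 × 2.8×10⁻⁴ × 320 = 0.064512 m
A 560–1660 m: 1100 × 0.4 × 1.5×10⁻⁴ = 0.06600 m
A total: 0.194592 m
B 1.5×10⁻⁴ × 180 × 0.34 = 0.00918 m
B Layer 2: 0.35 × 300 × 1.3×10⁻⁴ = 0.01365 m
B 0.74×10⁻⁴ × 0.34 × 870 = 0.0218892 m
B total: 0.0447192 m
Ratio: 0.194592 / 0.0447192 ≈ 4.351

≈ 4.4×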